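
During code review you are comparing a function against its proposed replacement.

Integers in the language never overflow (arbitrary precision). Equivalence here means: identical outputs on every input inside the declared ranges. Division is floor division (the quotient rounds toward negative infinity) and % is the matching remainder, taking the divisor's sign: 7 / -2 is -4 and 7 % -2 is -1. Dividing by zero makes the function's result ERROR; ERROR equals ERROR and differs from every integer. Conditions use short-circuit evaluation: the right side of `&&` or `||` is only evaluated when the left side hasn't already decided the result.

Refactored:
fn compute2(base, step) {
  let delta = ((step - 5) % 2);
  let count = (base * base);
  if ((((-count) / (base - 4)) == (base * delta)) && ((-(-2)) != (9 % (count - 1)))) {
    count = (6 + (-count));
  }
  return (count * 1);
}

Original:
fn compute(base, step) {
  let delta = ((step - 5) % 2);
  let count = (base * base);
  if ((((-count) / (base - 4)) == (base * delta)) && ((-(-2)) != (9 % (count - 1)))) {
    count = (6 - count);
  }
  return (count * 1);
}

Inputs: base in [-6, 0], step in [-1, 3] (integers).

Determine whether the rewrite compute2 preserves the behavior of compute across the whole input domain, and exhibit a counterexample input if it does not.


Changes here: arithmetic usage differs; the full 35-point sweep finds no disagreement.
verdict: equivalent


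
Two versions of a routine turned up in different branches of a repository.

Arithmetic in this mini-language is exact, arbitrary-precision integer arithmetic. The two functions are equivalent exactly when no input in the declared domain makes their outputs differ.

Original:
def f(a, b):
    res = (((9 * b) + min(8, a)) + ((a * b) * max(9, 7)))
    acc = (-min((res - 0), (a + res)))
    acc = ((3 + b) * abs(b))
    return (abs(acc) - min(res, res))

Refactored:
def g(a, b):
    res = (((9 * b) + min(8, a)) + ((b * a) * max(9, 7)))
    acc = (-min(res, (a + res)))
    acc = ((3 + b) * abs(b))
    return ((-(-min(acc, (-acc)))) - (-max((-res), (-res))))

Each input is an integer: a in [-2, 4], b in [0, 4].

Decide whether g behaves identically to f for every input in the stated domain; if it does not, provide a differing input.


On input a=-2, b=1, f returns 15 while g returns 7.
verdict: not equivalent; witness: a=-2, b=1


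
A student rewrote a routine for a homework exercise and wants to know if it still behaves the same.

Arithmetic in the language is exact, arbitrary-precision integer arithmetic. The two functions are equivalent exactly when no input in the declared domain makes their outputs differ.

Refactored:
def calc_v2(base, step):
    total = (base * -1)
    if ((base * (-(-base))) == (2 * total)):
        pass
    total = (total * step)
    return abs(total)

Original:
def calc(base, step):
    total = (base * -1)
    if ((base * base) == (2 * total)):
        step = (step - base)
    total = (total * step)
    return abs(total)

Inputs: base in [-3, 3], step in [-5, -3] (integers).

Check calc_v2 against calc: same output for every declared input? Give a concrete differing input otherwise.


Not equivalent: base=-2, step=-5 separates them (6 vs 10).
calc: total=2, then ((base * base) == (2 * total)) is true, then step=-3, then total=-6, then returns 6
calc_v2: total=2, then ((base * (-(-base))) == (2 * total)) is true, then total=-10, then returns 10
verdict: not equivalent; witness: base=-2, step=-5


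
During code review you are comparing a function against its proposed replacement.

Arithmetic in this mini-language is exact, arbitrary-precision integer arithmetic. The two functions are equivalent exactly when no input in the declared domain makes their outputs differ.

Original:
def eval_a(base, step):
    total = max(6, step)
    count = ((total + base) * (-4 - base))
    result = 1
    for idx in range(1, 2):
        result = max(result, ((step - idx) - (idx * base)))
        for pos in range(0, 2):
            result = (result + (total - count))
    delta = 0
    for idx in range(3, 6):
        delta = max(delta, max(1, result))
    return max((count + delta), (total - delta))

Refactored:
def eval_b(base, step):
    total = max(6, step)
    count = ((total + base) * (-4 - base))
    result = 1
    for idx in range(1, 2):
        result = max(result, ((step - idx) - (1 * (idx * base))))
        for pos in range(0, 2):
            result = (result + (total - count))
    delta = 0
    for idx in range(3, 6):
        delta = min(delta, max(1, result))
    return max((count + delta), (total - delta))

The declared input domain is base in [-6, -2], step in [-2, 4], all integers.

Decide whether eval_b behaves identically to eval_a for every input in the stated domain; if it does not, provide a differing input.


Input base=-6, step=-2: 15 from eval_a versus 6 from eval_b.
verdict: not equivalent; witness: base=-6, step=-2


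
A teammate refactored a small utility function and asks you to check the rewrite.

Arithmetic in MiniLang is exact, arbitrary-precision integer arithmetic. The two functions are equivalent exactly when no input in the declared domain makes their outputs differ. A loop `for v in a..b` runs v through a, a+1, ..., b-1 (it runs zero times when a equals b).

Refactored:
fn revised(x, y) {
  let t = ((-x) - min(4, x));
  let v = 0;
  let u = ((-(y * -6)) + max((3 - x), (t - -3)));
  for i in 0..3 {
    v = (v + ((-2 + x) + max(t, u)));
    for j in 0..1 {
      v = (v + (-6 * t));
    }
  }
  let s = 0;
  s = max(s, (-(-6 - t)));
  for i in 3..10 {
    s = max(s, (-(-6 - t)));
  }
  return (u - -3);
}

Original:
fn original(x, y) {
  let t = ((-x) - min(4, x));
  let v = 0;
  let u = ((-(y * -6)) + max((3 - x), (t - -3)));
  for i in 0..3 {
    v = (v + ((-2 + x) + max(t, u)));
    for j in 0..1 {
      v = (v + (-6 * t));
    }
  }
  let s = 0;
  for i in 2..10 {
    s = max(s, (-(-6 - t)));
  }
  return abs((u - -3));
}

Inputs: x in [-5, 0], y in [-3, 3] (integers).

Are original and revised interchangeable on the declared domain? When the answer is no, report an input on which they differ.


These are not equivalent — on x=-5, y=-3 the outputs split (2 vs -2).
original: t=10, then v=0, then u=-5, then (i=0), then v=3, then (j=0), then v=-57, then (i=1), then v=-54, then (j=0), then v=-114, then (i=2), then v=-111, then (j=0), then v=-171, then s=0, then (i=2), then s=16, then (i=3), then s=16, then (i=4), then s=16, then (i=5), then s=16, then (i=6), then s=16, then (i=7), then s=16, then (i=8), then s=16, then (i=9), then s=16, then returns 2
revised: t=10, then v=0, then u=-5, then (i=0), then v=3, then (j=0), then v=-57, then (i=1), then v=-54, then (j=0), then v=-114, then (i=2), then v=-111, then (j=0), then v=-171, then s=0, then s=16, then (i=3), then s=16, then (i=4), then s=16, then (i=5), then s=16, then (i=6), then s=16, then (i=7), then s=16, then (i=8), then s=16, then (i=9), then s=16, then returns -2
verdict: not equivalent; witness: x=-5, y=-3


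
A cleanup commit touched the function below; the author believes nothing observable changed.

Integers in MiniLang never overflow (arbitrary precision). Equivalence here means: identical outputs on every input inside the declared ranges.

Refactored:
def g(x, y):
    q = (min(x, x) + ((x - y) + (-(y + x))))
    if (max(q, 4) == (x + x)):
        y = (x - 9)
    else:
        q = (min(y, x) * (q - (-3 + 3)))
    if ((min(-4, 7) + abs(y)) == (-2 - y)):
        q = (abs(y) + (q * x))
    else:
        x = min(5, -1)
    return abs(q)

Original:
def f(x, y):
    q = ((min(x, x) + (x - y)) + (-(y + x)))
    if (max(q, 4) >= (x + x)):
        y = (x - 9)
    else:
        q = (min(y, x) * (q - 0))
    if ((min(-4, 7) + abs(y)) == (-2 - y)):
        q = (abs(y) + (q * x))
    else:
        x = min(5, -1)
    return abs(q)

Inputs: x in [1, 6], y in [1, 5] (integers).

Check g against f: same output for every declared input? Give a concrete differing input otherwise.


Take x=1, y=1.
f: q=-1, then (max(q, 4) >= (x + x)) is true, then y=-8, then ((min(-4, 7) + abs(y)) == (-2 - y)) is false, then x=-1, then returns 1
g: q=-1, then (max(q, 4) == (x + x)) is false, then q=-1, then ((min(-4, 7) + abs(y)) == (-2 - y)) is true, then q=0, then returns 0
1 against 0: the behavior changed.
verdict: not equivalent; witness: x=1, y=1


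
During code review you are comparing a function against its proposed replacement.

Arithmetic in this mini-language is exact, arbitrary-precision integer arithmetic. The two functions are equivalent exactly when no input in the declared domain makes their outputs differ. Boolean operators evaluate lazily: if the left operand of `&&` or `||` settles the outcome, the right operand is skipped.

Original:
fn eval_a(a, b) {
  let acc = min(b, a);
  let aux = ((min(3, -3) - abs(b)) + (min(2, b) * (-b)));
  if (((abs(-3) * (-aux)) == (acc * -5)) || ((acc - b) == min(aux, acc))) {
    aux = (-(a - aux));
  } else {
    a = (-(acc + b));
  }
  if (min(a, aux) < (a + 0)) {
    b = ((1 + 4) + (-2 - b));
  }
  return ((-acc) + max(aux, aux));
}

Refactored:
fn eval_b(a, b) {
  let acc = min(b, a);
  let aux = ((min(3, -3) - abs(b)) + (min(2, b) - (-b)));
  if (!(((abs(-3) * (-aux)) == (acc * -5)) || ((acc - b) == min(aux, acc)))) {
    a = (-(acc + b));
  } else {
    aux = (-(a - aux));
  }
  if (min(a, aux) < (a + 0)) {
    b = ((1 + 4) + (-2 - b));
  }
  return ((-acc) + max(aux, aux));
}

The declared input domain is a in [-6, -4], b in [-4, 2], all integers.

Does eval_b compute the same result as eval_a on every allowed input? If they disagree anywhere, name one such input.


There is a counterexample at a=-6, b=-4: -17 on one side, -9 on the other.
eval_a: acc := -6 | aux := -23 | (((abs(-3) * (-aux)) == (acc * -5)) || ((acc - b) == min(aux, acc))): false | a := 10 | (min(a, aux) < (a + 0)): true | b := 7 | result -17
eval_b: acc := -6 | aux := -15 | (!(((abs(-3) * (-aux)) == (acc * -5)) || ((acc - b) == min(aux, acc)))): true | a := 10 | (min(a, aux) < (a + 0)): true | b := 7 | result -9
verdict: not equivalent; witness: a=-6, b=-4


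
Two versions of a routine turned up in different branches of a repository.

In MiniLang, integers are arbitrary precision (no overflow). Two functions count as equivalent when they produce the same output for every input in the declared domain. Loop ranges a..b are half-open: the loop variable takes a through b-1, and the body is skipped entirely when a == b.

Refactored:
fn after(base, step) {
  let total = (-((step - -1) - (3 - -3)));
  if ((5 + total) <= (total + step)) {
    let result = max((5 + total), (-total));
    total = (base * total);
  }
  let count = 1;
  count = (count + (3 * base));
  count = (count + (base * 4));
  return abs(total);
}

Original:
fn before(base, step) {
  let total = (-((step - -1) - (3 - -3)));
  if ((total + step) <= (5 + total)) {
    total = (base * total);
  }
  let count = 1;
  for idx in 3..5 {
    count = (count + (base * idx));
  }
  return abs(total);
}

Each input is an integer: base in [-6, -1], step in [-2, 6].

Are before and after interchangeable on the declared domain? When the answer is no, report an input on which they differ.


Input base=-6, step=-2: 42 from before versus 7 from after.
verdict: not equivalent; witness: base=-6, step=-2


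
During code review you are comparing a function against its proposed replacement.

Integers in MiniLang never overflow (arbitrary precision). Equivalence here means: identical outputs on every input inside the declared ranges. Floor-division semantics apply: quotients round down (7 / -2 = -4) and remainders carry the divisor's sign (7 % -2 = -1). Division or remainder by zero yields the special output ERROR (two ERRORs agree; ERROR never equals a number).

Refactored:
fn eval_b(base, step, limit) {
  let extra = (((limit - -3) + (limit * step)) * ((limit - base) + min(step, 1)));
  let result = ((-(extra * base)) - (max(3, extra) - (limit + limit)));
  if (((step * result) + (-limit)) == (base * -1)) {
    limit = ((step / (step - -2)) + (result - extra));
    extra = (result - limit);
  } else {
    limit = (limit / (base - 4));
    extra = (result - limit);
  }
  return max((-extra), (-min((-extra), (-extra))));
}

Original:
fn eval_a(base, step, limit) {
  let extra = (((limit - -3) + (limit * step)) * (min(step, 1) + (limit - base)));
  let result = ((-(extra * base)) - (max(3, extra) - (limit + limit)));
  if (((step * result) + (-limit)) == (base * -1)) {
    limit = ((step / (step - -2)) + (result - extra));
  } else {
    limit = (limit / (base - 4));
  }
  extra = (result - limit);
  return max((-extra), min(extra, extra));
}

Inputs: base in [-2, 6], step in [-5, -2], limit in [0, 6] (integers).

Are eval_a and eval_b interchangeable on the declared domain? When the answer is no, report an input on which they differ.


Equivalent. One difference looks behavioral, but it never changes the outcome for any declared input.
Every one of the 252 inputs gives matching results.
Spot check at base=2, step=-4, limit=5 — eval_a: extra = 12; result = -26; (((step * result) + (-limit)) == (base * -1)) -> false; limit = -3; extra = -23; return 23. eval_b: extra = 12; result = -26; (((step * result) + (-limit)) == (base * -1)) -> false; limit = -3; extra = -23; return 23. Both give 23.
verdict: equivalent


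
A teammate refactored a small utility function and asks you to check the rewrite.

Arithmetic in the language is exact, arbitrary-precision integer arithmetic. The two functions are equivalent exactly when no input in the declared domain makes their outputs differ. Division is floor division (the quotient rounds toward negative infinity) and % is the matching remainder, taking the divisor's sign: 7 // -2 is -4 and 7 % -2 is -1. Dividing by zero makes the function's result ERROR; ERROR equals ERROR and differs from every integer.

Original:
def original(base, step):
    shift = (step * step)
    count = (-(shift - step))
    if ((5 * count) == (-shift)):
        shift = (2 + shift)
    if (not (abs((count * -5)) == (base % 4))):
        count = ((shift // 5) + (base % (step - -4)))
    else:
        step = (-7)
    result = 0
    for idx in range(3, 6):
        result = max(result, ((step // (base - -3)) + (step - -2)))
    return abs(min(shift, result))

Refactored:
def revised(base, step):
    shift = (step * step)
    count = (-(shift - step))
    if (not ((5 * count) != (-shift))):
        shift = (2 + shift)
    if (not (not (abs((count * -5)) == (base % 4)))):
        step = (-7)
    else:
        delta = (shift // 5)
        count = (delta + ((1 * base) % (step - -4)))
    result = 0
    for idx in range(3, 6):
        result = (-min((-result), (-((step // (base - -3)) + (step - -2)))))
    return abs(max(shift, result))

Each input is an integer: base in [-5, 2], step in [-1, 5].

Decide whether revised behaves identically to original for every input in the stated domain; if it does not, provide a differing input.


Not equivalent: base=-5, step=1 separates them (1 vs 2).
original: shift becomes 1; next count becomes 0; next ((5 * count) == (-shift)) evaluates to false; next (not (abs((count * -5)) == (base % 4))) evaluates to true; next count becomes 0; next result becomes 0; next at idx=3:; next result becomes 2; next at idx=4:; next result becomes 2; next at idx=5:; next result becomes 2; next final value 1
revised: shift becomes 1; next count becomes 0; next (not ((5 * count) != (-shift))) evaluates to false; next (not (not (abs((count * -5)) == (base % 4)))) evaluates to false; next delta becomes 0; next count becomes 0; next result becomes 0; next at idx=3:; next result becomes 2; next at idx=4:; next result becomes 2; next at idx=5:; next result becomes 2; next final value 2
verdict: not equivalent; witness: base=-5, step=1


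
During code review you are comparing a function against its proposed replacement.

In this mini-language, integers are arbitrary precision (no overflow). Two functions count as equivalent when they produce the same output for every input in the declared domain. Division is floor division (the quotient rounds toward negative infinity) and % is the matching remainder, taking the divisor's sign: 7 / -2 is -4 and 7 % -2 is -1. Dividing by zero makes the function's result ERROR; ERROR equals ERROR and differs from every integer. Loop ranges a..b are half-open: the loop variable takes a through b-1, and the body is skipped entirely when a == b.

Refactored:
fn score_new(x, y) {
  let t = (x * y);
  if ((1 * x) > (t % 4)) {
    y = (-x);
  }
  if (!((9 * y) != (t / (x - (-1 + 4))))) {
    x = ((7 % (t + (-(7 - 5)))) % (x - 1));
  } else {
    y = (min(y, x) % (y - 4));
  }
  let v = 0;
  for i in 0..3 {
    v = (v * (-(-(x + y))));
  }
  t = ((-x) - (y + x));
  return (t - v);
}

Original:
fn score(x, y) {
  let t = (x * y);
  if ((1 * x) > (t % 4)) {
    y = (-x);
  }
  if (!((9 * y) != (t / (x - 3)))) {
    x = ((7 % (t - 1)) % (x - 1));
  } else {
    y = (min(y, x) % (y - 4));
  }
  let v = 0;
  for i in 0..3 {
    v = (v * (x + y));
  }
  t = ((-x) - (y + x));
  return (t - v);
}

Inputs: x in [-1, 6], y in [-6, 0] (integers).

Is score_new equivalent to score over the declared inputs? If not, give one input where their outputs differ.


There is a counterexample at x=-1, y=0: 0 on one side, 2 on the other.
score: t=0, then ((1 * x) > (t % 4)) is false, then (!((9 * y) != (t / (x - 3)))) is true, then x=0, then v=0, then (i=0), then v=0, then (i=1), then v=0, then (i=2), then v=0, then t=0, then returns 0
score_new: t=0, then ((1 * x) > (t % 4)) is false, then (!((9 * y) != (t / (x - (-1 + 4))))) is true, then x=-1, then v=0, then (i=0), then v=0, then (i=1), then v=0, then (i=2), then v=0, then t=2, then returns 2
verdict: not equivalent; witness: x=-1, y=0


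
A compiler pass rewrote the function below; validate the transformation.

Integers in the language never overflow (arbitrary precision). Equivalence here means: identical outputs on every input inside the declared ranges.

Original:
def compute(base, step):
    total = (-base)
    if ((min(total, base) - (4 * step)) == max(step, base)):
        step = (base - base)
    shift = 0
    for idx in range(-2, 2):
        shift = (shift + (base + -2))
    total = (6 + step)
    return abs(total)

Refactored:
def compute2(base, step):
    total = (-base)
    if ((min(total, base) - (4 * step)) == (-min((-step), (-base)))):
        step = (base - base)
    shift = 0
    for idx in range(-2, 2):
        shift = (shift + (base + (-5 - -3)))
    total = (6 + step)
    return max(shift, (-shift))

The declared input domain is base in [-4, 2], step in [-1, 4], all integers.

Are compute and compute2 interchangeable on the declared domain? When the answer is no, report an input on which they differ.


The rewrite breaks on base=-4, step=-1, where the results are 5 and 24.
compute: total=4, then ((min(total, base) - (4 * step)) == max(step, base)) is false, then shift=0, then (idx=-2), then shift=-6, then (idx=-1), then shift=-12, then (idx=0), then shift=-18, then (idx=1), then shift=-24, then total=5, then returns 5
compute2: total=4, then ((min(total, base) - (4 * step)) == (-min((-step), (-base)))) is false, then shift=0, then (idx=-2), then shift=-6, then (idx=-1), then shift=-12, then (idx=0), then shift=-18, then (idx=1), then shift=-24, then total=5, then returns 24
verdict: not equivalent; witness: base=-4, step=-1


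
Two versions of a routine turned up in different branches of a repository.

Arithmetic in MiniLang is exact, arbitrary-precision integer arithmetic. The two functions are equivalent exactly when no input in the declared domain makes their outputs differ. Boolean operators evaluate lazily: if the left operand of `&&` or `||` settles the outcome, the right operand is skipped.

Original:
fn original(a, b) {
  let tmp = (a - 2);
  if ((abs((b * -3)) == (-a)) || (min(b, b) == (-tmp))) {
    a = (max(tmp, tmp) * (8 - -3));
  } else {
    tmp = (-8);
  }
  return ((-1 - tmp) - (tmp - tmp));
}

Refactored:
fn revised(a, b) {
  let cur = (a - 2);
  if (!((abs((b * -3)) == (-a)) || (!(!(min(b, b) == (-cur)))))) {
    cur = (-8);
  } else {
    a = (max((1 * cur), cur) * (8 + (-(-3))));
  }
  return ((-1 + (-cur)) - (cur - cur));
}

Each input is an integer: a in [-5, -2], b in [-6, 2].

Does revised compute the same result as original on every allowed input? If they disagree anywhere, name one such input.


Equivalent — the differences include local variable names differ; also arithmetic usage differs; also boolean connective usage differs; also constant usage differs, yet no declared input distinguishes the two.
As a probe, take a=-2, b=-6: original runs tmp becomes -4; next ((abs((b * -3)) == (-a)) || (min(b, b) == (-tmp))) evaluates to false; next tmp becomes -8; next final value 7; revised runs cur becomes -4; next (!((abs((b * -3)) == (-a)) || (!(!(min(b, b) == (-cur)))))) evaluates to true; next cur becomes -8; next final value 7; both end at 7.
An exhaustive pass over the 36 declared inputs shows identical outputs.
verdict: equivalent


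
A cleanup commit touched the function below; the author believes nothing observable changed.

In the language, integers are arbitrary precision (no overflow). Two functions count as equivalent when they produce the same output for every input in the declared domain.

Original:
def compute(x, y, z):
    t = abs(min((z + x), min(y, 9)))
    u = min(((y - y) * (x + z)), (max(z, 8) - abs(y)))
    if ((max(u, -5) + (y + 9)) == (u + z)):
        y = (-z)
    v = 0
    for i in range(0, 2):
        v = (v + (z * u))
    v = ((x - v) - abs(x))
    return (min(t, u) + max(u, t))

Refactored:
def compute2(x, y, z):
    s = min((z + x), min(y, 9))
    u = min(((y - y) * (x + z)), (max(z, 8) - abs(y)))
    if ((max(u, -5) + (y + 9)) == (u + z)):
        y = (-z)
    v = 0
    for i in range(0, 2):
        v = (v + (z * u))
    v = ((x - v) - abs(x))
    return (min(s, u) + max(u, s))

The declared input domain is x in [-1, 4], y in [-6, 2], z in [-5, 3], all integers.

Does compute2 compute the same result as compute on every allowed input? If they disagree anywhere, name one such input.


The rewrite breaks on x=-1, y=-6, z=-5, where the results are 6 and -6.
compute: t := 6 | u := 0 | ((max(u, -5) + (y + 9)) == (u + z)): false | v := 0 | iter i=0: | v := 0 | iter i=1: | v := 0 | v := -2 | result 6
compute2: s := -6 | u := 0 | ((max(u, -5) + (y + 9)) == (u + z)): false | v := 0 | iter i=0: | v := 0 | iter i=1: | v := 0 | v := -2 | result -6
verdict: not equivalent; witness: x=-1, y=-6, z=-5


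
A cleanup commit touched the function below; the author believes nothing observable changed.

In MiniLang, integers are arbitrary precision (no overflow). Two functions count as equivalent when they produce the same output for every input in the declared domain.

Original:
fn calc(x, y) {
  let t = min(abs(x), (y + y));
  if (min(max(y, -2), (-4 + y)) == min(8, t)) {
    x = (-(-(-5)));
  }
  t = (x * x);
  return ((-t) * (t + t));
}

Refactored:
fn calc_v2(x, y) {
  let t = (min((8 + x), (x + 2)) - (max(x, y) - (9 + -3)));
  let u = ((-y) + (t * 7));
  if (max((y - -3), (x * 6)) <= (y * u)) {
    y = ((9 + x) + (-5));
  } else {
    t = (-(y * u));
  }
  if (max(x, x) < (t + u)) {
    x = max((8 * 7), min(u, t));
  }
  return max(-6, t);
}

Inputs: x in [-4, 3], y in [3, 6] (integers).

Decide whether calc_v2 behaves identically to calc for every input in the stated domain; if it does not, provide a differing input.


x=-4, y=3 yields -512 from calc but 1 from calc_v2.
verdict: not equivalent; witness: x=-4, y=3


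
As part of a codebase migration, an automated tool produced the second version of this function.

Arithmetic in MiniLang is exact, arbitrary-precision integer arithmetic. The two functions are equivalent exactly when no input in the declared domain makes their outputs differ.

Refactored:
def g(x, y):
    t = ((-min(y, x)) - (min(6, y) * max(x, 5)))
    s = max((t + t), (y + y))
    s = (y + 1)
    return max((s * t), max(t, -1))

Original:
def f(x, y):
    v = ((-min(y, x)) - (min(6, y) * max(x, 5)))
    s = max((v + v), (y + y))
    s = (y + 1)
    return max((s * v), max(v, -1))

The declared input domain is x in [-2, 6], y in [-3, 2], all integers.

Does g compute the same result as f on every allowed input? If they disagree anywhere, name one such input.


The two versions differ — the changes include local variable names differ.
As a probe, take x=6, y=0: f runs v := 0 | s := 0 | s := 1 | result 0; g runs t := 0 | s := 0 | s := 1 | result 0; both end at 0.
Checked all 54 inputs in the declared domain: the outputs agree on every one.
verdict: equivalent


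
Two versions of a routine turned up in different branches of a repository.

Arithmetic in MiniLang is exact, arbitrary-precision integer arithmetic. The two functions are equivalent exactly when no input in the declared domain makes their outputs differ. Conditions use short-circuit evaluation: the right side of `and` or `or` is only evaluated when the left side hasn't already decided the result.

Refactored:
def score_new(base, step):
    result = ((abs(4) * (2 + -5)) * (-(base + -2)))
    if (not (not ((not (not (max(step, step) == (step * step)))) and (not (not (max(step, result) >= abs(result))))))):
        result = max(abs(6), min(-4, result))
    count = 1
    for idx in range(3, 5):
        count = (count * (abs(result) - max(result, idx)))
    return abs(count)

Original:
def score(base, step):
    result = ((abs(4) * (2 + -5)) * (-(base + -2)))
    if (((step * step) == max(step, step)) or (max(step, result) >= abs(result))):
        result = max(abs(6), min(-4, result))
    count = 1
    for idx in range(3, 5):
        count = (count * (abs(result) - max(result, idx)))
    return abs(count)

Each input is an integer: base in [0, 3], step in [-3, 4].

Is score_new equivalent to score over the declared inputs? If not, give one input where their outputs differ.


Not equivalent: base=0, step=0 separates them (0 vs 420).
score: result = -24; (((step * step) == max(step, step)) or (max(step, result) >= abs(result))) -> true; result = 6; count = 1; [idx=3]; count = 0; [idx=4]; count = 0; return 0
score_new: result = -24; (not (not ((not (not (max(step, step) == (step * step)))) and (not (not (max(step, result) >= abs(result))))))) -> false; count = 1; [idx=3]; count = 21; [idx=4]; count = 420; return 420
verdict: not equivalent; witness: base=0, step=0


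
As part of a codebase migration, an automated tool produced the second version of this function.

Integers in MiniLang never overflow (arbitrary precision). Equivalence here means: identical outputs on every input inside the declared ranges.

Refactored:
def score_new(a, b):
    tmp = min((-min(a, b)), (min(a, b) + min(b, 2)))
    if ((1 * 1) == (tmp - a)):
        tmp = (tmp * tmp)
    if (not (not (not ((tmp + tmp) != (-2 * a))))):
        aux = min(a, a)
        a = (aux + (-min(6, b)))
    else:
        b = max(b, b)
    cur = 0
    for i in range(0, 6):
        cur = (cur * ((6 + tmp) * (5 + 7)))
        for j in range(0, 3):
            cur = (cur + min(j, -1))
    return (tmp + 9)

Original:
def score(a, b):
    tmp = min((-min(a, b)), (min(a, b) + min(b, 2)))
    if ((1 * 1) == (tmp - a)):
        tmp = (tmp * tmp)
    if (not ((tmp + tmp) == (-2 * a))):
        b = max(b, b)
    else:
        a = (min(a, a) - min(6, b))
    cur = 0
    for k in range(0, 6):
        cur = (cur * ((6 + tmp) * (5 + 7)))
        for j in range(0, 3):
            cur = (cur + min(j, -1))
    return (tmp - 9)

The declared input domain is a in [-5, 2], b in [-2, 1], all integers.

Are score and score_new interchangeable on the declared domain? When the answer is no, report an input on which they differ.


At a=-5, b=-2: score gives -16, score_new gives 2.
verdict: not equivalent; witness: a=-5, b=-2


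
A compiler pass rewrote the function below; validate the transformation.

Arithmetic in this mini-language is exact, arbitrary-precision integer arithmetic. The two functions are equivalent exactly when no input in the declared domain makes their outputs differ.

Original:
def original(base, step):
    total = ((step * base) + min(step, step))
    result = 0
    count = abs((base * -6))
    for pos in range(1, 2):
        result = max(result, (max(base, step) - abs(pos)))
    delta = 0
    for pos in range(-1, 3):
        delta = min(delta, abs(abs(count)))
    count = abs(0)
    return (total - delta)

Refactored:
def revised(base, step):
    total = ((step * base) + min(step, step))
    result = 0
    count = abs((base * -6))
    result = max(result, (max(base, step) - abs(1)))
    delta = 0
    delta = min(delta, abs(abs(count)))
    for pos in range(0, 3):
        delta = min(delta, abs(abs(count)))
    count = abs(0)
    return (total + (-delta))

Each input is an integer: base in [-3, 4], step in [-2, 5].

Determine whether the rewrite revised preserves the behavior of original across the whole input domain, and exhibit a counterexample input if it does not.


The two versions differ — the changes include constant usage differs, plus min/max/abs usage differs, plus arithmetic usage differs, plus loop structure differs.
Spot check at base=0, step=2 — original: total := 2 | result := 0 | count := 0 | iter pos=1: | result := 1 | delta := 0 | iter pos=-1: | delta := 0 | iter pos=0: | delta := 0 | iter pos=1: | delta := 0 | iter pos=2: | delta := 0 | count := 0 | result 2. revised: total := 2 | result := 0 | count := 0 | result := 1 | delta := 0 | delta := 0 | iter pos=0: | delta := 0 | iter pos=1: | delta := 0 | iter pos=2: | delta := 0 | count := 0 | result 2. Both give 2.
Checked all 64 inputs in the declared domain: the outputs agree on every one.
verdict: equivalent


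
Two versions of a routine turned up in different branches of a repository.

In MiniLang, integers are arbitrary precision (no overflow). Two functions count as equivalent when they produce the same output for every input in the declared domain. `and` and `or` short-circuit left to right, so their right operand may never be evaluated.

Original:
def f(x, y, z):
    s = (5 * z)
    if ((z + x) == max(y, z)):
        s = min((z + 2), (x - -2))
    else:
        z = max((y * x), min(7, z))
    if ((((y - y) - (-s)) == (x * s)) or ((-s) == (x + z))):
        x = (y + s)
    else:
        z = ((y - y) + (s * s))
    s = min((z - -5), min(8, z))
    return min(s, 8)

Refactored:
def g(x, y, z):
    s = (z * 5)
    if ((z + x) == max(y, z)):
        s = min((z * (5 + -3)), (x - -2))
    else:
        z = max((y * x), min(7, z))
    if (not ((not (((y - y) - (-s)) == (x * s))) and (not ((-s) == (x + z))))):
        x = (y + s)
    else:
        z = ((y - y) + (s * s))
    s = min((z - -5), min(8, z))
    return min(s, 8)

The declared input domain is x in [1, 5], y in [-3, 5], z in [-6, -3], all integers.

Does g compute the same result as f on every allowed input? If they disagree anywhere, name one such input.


The rewrite breaks on x=2, y=-2, z=-4, where the results are 4 and 8.
f: s = -20; ((z + x) == max(y, z)) -> true; s = -2; ((((y - y) - (-s)) == (x * s)) or ((-s) == (x + z))) -> false; z = 4; s = 4; return 4
g: s = -20; ((z + x) == max(y, z)) -> true; s = -8; (not ((not (((y - y) - (-s)) == (x * s))) and (not ((-s) == (x + z))))) -> false; z = 64; s = 8; return 8
verdict: not equivalent; witness: x=2, y=-2, z=-4


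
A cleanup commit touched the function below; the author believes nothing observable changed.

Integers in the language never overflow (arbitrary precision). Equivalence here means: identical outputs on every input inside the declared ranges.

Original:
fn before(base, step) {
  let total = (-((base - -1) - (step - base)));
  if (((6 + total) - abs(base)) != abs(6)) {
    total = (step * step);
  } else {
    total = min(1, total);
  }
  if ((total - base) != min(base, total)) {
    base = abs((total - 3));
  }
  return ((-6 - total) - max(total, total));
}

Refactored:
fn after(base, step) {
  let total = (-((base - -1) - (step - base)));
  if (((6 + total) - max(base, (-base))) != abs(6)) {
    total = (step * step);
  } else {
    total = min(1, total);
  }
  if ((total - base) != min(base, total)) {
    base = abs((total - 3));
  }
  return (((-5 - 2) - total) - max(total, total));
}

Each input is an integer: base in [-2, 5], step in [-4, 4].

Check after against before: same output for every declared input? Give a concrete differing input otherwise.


These are not equivalent — on base=-2, step=-4 the outputs split (-38 vs -39).
before: total becomes -1; next (((6 + total) - abs(base)) != abs(6)) evaluates to true; next total becomes 16; next ((total - base) != min(base, total)) evaluates to true; next base becomes 13; next final value -38
after: total becomes -1; next (((6 + total) - max(base, (-base))) != abs(6)) evaluates to true; next total becomes 16; next ((total - base) != min(base, total)) evaluates to true; next base becomes 13; next final value -39
verdict: not equivalent; witness: base=-2, step=-4


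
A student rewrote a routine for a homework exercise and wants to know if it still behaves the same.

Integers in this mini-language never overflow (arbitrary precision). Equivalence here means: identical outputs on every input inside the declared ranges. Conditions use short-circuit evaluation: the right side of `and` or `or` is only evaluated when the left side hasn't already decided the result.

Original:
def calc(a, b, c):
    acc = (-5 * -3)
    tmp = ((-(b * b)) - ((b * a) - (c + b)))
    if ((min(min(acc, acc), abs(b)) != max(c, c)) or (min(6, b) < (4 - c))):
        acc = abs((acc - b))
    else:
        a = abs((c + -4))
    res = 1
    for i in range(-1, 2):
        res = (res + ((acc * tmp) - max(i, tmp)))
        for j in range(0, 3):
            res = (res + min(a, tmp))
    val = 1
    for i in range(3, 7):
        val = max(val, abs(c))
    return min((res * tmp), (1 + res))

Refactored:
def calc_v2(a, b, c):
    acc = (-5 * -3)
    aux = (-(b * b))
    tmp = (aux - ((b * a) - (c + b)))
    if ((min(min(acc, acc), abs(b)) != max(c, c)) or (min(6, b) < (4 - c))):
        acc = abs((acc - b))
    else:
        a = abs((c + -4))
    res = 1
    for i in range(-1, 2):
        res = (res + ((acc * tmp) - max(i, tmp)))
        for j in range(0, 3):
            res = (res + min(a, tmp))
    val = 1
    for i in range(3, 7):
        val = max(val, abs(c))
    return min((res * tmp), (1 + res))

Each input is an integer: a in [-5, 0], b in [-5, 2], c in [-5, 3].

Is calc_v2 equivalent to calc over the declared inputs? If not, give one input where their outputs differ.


Reading the diff, among the changes: local variable names differ, plus statement counts differ.
One worked example (a=-3, b=-5, c=-2) — calc: acc = 15; tmp = -47; ((min(min(acc, acc), abs(b)) != max(c, c)) or (min(6, b) < (4 - c))) -> true; acc = 20; res = 1; [i=-1]; res = -938; [j=0]; res = -985; [j=1]; res = -1032; [j=2]; res = -1079; [i=0]; res = -2019; [j=0]; res = -2066; [j=1]; res = -2113; [j=2]; res = -2160; [i=1]; res = -3101; [j=0]; res = -3148; [j=1]; res = -3195; [j=2]; res = -3242; val = 1; [i=3]; val = 2; [i=4]; val = 2; [i=5]; val = 2; [i=6]; val = 2; return -3241; calc_v2: acc = 15; aux = -25; tmp = -47; ((min(min(acc, acc), abs(b)) != max(c, c)) or (min(6, b) < (4 - c))) -> true; acc = 20; res = 1; [i=-1]; res = -938; [j=0]; res = -985; [j=1]; res = -1032; [j=2]; res = -1079; [i=0]; res = -2019; [j=0]; res = -2066; [j=1]; res = -2113; [j=2]; res = -2160; [i=1]; res = -3101; [j=0]; res = -3148; [j=1]; res = -3195; [j=2]; res = -3242; val = 1; [i=3]; val = 2; [i=4]; val = 2; [i=5]; val = 2; [i=6]; val = 2; return -3241; agreement on -3241.
Sweeping the whole domain (432 inputs) finds no disagreement.
verdict: equivalent


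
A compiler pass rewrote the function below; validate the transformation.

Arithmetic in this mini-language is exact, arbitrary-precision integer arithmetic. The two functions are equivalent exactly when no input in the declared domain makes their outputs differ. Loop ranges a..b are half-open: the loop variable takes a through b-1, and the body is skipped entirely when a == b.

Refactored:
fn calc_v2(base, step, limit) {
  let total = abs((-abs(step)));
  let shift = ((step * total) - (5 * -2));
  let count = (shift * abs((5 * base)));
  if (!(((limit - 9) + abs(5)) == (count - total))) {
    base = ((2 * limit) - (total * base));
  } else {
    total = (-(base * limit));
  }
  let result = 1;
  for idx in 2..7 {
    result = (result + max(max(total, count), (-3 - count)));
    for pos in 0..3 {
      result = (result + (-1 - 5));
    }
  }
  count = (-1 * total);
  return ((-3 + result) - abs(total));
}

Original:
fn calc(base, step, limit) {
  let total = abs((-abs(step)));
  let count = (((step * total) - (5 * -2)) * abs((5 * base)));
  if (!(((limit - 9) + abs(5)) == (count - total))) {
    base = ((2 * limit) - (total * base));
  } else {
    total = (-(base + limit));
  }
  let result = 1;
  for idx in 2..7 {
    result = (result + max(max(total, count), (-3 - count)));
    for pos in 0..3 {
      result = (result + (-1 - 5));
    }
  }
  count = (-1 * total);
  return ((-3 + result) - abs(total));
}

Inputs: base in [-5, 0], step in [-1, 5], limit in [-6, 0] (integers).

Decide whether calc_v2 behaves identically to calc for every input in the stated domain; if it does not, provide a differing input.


The rewrite breaks on base=0, step=5, limit=-1, where the results are -88 and -92.
calc: total = 5; count = 0; (!(((limit - 9) + abs(5)) == (count - total))) -> false; total = 1; result = 1; [idx=2]; result = 2; [pos=0]; result = -4; [pos=1]; result = -10; [pos=2]; result = -16; [idx=3]; result = -15; [pos=0]; result = -21; [pos=1]; result = -27; [pos=2]; result = -33; [idx=4]; result = -32; [pos=0]; result = -38; [pos=1]; result = -44; [pos=2]; result = -50; [idx=5]; result = -49; [pos=0]; result = -55; [pos=1]; result = -61; [pos=2]; result = -67; [idx=6]; result = -66; [pos=0]; result = -72; [pos=1]; result = -78; [pos=2]; result = -84; count = -1; return -88
calc_v2: total = 5; shift = 35; count = 0; (!(((limit - 9) + abs(5)) == (count - total))) -> false; total = 0; result = 1; [idx=2]; result = 1; [pos=0]; result = -5; [pos=1]; result = -11; [pos=2]; result = -17; [idx=3]; result = -17; [pos=0]; result = -23; [pos=1]; result = -29; [pos=2]; result = -35; [idx=4]; result = -35; [pos=0]; result = -41; [pos=1]; result = -47; [pos=2]; result = -53; [idx=5]; result = -53; [pos=0]; result = -59; [pos=1]; result = -65; [pos=2]; result = -71; [idx=6]; result = -71; [pos=0]; result = -77; [pos=1]; result = -83; [pos=2]; result = -89; count = 0; return -92
verdict: not equivalent; witness: base=0, step=5, limit=-1


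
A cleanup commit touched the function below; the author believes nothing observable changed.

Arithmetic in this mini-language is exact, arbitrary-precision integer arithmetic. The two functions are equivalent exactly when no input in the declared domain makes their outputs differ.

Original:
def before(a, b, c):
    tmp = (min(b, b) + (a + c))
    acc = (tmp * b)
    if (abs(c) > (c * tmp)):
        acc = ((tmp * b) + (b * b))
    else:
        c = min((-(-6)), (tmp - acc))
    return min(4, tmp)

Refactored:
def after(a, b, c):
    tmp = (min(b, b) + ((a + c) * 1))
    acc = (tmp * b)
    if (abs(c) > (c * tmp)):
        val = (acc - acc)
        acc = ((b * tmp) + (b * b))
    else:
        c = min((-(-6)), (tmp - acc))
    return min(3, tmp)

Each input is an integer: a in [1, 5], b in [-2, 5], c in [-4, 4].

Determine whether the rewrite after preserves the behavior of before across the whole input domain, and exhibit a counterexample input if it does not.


Run the pair on a=1, b=-1, c=4.
before: tmp = 4; acc = -4; (abs(c) > (c * tmp)) -> false; c = 6; return 4
after: tmp = 4; acc = -4; (abs(c) > (c * tmp)) -> false; c = 6; return 3
4 vs 3 — the two versions disagree here.
verdict: not equivalent; witness: a=1, b=-1, c=4


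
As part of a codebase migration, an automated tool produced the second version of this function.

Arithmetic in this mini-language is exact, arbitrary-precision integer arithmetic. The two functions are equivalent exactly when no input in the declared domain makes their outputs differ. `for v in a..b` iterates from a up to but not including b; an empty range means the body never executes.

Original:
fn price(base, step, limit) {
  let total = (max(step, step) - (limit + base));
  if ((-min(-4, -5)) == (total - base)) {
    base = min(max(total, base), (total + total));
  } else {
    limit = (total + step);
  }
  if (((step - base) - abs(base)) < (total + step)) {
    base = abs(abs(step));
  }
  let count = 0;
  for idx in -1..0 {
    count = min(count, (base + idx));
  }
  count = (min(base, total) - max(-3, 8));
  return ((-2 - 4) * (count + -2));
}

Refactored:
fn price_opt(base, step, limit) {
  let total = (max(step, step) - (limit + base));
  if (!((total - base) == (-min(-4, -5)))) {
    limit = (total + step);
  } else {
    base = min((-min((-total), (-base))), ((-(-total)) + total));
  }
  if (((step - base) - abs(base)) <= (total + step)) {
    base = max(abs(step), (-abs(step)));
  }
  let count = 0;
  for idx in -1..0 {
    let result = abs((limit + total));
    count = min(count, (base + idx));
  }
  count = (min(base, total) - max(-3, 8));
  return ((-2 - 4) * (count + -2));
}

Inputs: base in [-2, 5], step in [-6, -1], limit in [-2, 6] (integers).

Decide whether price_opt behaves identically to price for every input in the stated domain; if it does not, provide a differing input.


These are not equivalent — on base=-2, step=-4, limit=-2 the outputs split (72 vs 60).
price: total=0, then ((-min(-4, -5)) == (total - base)) is false, then limit=-4, then (((step - base) - abs(base)) < (total + step)) is false, then count=0, then (idx=-1), then count=-3, then count=-10, then returns 72
price_opt: total=0, then (!((total - base) == (-min(-4, -5)))) is true, then limit=-4, then (((step - base) - abs(base)) <= (total + step)) is true, then base=4, then count=0, then (idx=-1), then result=4, then count=0, then count=-8, then returns 60
verdict: not equivalent; witness: base=-2, step=-4, limit=-2
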